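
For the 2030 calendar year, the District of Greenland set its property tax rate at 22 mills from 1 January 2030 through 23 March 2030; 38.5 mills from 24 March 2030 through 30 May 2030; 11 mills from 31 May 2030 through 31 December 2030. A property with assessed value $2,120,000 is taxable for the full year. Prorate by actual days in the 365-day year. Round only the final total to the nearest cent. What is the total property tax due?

$39,420.38

1 January – 23 March 2030: 82 days at 22 mills → $2,120,000 × 2.2% × 82/365 = $10,478.0274
24 March – 30 May 2030: 68 days at 38.5 mills → $2,120,000 × 3.85% × 68/365 = $15,205.9178
31 May – 31 December 2030: 215 days at 11 mills → $2,120,000 × 1.1% × 215/365 = $13,736.4384
Total = $39,420.3836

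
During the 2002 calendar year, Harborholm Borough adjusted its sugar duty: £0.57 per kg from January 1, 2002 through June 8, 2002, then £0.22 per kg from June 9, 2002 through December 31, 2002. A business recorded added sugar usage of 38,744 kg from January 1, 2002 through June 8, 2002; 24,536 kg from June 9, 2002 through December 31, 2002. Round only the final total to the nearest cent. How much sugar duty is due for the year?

January 1 – June 8, 2002: 38,744 kg at £0.57/kg → £22084.08
June 9 – December 31, 2002: 24,536 kg at £0.22/kg → £5397.92

£27482.00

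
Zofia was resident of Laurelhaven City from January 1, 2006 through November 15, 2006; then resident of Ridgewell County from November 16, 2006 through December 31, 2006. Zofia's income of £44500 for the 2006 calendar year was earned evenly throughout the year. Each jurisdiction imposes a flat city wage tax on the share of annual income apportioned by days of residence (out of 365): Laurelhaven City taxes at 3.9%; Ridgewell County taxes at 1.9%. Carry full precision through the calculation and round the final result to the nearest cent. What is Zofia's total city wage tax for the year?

Laurelhaven City, January 1 – November 15, 2006: 319 days → £44500 × 3.9% × 319/365 = £1516.7795
Ridgewell County, November 16 – December 31, 2006: 46 days → £44500 × 1.9% × 46/365 = £106.5562
Total = £1623.3356

£1623.34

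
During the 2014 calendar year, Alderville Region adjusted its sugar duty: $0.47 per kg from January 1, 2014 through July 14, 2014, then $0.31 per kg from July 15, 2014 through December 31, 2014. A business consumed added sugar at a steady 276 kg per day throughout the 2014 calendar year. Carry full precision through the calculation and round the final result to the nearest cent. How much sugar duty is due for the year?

January 1 – July 14, 2014: 195 days × 276 kg/day = 53,820 kg at $0.47/kg → $25,295.40
July 15 – December 31, 2014: 170 days × 276 kg/day = 46,920 kg at $0.31/kg → $14,545.20

$39,840.60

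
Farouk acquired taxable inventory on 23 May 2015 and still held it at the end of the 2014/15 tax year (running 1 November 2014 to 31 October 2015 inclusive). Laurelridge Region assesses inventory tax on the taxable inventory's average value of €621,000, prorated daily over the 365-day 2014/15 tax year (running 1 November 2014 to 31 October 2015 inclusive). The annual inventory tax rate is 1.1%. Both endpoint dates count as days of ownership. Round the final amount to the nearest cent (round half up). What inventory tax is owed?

€3,031.84

Days held (23 May – 31 Oct 2015): 162 out of 365
Tax = €621,000 × 1.1% × 162/365 = €3,031.8411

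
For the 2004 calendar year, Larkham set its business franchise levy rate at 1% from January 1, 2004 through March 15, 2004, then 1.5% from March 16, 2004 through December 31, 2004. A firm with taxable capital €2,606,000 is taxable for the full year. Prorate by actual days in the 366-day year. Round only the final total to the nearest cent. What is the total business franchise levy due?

January 1 – March 15, 2004: 75 days at 1% → €2,606,000 × 1% × 75/366 = €5,340.1639
March 16 – December 31, 2004: 291 days at 1.5% → €2,606,000 × 1.5% × 291/366 = €31,079.7541
Total = €36,419.9180

€36,419.92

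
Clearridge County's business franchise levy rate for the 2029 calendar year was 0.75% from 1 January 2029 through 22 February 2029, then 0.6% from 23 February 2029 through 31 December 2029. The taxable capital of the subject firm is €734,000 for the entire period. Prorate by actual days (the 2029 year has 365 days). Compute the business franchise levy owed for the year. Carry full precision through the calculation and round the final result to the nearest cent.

1 January – 22 February 2029: 53 days at 0.75% → €734,000 × 0.75% × 53/365 = €799.3562
23 February – 31 December 2029: 312 days at 0.6% → €734,000 × 0.6% × 312/365 = €3,764.5151
Total = €4,563.8712

€4,563.87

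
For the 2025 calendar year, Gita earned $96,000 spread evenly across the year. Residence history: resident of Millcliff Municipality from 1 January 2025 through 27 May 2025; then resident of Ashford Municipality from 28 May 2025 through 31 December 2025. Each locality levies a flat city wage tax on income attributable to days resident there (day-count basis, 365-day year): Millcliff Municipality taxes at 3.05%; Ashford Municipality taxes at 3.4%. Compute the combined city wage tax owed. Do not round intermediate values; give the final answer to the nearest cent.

Millcliff Municipality, 1 January – 27 May 2025: 147 days → $96,000 × 3.05% × 147/365 = $1,179.2219
Ashford Municipality, 28 May – 31 December 2025: 218 days → $96,000 × 3.4% × 218/365 = $1,949.4575
Total = $3,128.6795

$3,128.68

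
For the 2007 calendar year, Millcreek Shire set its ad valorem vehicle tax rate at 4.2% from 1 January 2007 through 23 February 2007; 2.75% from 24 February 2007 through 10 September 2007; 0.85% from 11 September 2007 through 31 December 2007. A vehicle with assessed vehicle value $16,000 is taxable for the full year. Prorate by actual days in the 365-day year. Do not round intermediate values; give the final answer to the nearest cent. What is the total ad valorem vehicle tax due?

$381.04

1 January – 23 February 2007: 54 days at 4.2% → $16,000 × 4.2% × 54/365 = $99.4192
24 February – 10 September 2007: 199 days at 2.75% → $16,000 × 2.75% × 199/365 = $239.8904
11 September – 31 December 2007: 112 days at 0.85% → $16,000 × 0.85% × 112/365 = $41.7315
Total = $381.0411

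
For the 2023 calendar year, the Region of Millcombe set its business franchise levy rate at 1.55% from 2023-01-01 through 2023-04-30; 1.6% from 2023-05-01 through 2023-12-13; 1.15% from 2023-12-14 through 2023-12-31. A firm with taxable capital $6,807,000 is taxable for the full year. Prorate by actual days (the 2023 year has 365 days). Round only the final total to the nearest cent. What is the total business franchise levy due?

$106,282.45

2023-01-01 to 2023-04-30: 120 days at 1.55% → $6,807,000 × 1.55% × 120/365 = $34,687.7260
2023-05-01 to 2023-12-13: 227 days at 1.6% → $6,807,000 × 1.6% × 227/365 = $67,734.3123
2023-12-14 to 2023-12-31: 18 days at 1.15% → $6,807,000 × 1.15% × 18/365 = $3,860.4082
Total = $106,282.4466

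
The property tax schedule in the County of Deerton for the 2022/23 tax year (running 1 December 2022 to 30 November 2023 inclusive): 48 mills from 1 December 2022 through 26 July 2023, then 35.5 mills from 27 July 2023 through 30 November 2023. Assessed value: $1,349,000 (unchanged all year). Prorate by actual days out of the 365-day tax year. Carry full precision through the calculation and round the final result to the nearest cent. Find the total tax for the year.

$58,884.77

1 December 2022 – 26 July 2023: 238 days at 48 mills → $1,349,000 × 4.8% × 238/365 = $42,221.8521
27 July – 30 November 2023: 127 days at 35.5 mills → $1,349,000 × 3.55% × 127/365 = $16,662.9219
Total = $58,884.7740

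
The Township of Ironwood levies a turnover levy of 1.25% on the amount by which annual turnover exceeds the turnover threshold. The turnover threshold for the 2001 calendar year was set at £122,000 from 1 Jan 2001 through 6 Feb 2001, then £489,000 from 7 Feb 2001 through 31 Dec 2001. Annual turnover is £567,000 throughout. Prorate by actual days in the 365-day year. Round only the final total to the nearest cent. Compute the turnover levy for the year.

£1,440.03

1 Jan – 6 Feb 2001: 37 days, exemption £122,000 → (£567,000 − £122,000) × 1.25% × 37/365 = £563.8699
7 Feb – 31 Dec 2001: 328 days, exemption £489,000 → (£567,000 − £489,000) × 1.25% × 328/365 = £876.1644
Total = £1,440.0342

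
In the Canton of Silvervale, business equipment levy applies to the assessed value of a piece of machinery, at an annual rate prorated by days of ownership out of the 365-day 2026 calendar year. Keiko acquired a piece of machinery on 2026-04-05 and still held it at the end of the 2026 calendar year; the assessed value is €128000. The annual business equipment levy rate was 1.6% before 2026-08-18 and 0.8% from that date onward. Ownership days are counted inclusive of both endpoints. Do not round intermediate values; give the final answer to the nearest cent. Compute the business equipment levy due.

2026-04-05 to 2026-08-17: 135 days at 1.6% → €128000 × 1.6% × 135/365 = €757.4795
2026-08-18 to 2026-12-31: 136 days at 0.8% → €128000 × 0.8% × 136/365 = €381.5452
Total = €1139.0247

€1139.02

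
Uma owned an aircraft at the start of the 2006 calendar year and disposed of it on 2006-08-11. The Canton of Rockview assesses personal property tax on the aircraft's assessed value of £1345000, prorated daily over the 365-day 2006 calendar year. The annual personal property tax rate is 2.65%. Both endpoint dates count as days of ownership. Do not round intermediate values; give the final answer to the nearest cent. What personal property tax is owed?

£21776.10

Days held (2006-01-01 to 2006-08-11): 223 out of 365
Tax = £1345000 × 2.65% × 223/365 = £21776.1027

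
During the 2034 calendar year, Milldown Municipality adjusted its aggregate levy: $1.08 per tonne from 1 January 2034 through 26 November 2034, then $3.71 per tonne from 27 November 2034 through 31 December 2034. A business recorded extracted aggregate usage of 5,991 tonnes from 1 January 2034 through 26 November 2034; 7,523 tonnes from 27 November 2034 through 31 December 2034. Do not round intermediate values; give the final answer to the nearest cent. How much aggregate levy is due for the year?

1 January – 26 November 2034: 5,991 tonnes at $1.08/tonne → $6,470.28
27 November – 31 December 2034: 7,523 tonnes at $3.71/tonne → $27,910.33

$34,380.61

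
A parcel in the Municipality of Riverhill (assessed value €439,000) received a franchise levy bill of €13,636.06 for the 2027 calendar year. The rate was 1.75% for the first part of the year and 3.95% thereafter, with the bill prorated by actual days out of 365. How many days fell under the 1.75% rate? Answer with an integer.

140 days

Let d = days at the first rate; then 365 − d days at the second rate.
€439,000 × [1.75%·d + 3.95%·(365−d)] / 365 = €13,636.06
Solving gives d = 140, so the new rate took effect on 21 May 2027.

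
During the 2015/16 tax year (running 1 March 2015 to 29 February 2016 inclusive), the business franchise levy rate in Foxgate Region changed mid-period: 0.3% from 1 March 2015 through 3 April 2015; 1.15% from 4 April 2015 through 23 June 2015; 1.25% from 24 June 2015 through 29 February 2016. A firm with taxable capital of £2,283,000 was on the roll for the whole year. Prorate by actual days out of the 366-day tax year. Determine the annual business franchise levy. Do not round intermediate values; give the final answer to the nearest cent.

£26,017.47

1 March – 3 April 2015: 34 days at 0.3% → £2,283,000 × 0.3% × 34/366 = £636.2459
4 April – 23 June 2015: 81 days at 1.15% → £2,283,000 × 1.15% × 81/366 = £5,810.4221
24 June 2015 – 29 February 2016: 251 days at 1.25% → £2,283,000 × 1.25% × 251/366 = £19,570.7992
Total = £26,017.4672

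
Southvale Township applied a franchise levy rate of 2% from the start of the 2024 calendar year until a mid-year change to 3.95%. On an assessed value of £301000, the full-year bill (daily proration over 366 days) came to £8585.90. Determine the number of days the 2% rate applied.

206 days

Let d = days at the first rate; then 366 − d days at the second rate.
£301000 × [2%·d + 3.95%·(366−d)] / 366 = £8585.90
Solving gives d = 206, so the new rate took effect on 25 July 2024.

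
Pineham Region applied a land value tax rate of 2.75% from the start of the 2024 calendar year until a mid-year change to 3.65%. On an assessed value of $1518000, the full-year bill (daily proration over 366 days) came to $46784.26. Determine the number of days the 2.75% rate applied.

Let d = days at the first rate; then 366 − d days at the second rate.
$1518000 × [2.75%·d + 3.65%·(366−d)] / 366 = $46784.26
Solving gives d = 231, so the new rate took effect on 19 Aug 2024.

231 days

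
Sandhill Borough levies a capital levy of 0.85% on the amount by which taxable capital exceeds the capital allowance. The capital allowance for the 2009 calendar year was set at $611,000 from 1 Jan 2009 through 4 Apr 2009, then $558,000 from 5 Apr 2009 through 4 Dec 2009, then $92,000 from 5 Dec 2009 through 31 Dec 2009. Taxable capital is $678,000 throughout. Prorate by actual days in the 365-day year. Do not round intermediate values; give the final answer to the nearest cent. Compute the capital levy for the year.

$1,196.99

1 Jan – 4 Apr 2009: 94 days, exemption $611,000 → ($678,000 − $611,000) × 0.85% × 94/365 = $146.6658
5 Apr – 4 Dec 2009: 244 days, exemption $558,000 → ($678,000 − $558,000) × 0.85% × 244/365 = $681.8630
5 Dec – 31 Dec 2009: 27 days, exemption $92,000 → ($678,000 − $92,000) × 0.85% × 27/365 = $368.4575
Total = $1,196.9863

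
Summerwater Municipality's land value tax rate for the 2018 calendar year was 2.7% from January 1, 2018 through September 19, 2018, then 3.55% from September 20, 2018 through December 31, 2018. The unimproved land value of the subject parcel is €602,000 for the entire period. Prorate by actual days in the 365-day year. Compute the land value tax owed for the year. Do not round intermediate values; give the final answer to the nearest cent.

€17,697.98

January 1 – September 19, 2018: 262 days at 2.7% → €602,000 × 2.7% × 262/365 = €11,667.2548
September 20 – December 31, 2018: 103 days at 3.55% → €602,000 × 3.55% × 103/365 = €6,030.7205
Total = €17,697.9753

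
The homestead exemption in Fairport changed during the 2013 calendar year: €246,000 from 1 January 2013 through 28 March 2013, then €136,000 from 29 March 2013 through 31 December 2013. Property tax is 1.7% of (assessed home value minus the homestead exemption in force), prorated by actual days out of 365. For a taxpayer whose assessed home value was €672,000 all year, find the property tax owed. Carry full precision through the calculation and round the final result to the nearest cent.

1 January – 28 March 2013: 87 days, exemption €246,000 → (€672,000 − €246,000) × 1.7% × 87/365 = €1,726.1753
29 March – 31 December 2013: 278 days, exemption €136,000 → (€672,000 − €136,000) × 1.7% × 278/365 = €6,940.0986
Total = €8,666.2740

€8,666.27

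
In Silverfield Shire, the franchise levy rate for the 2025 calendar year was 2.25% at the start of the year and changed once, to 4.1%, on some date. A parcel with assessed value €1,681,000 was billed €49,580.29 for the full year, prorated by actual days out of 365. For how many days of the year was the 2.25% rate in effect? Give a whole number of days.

Let d = days at the first rate; then 365 − d days at the second rate.
€1,681,000 × [2.25%·d + 4.1%·(365−d)] / 365 = €49,580.29
Solving gives d = 227, so the new rate took effect on August 16, 2025.

227 days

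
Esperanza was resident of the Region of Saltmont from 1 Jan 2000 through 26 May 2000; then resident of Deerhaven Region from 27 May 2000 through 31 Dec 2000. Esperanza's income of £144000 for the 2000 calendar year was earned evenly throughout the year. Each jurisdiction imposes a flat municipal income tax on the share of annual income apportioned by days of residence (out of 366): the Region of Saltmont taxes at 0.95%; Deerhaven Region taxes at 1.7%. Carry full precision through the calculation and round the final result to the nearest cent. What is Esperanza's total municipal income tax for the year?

£2014.23

The Region of Saltmont, 1 Jan – 26 May 2000: 147 days → £144000 × 0.95% × 147/366 = £549.4426
Deerhaven Region, 27 May – 31 Dec 2000: 219 days → £144000 × 1.7% × 219/366 = £1464.7869
Total = £2014.2295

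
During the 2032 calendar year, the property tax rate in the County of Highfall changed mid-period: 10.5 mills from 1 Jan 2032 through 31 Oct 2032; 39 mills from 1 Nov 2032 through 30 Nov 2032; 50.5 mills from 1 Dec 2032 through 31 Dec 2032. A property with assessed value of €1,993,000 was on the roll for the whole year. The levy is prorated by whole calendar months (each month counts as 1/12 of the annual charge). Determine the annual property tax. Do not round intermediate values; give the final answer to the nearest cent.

€32,303.21

1 Jan – 31 Oct 2032: 10 months at 10.5 mills → €1,993,000 × 1.05% × 10/12 = €17,438.7500
1 Nov – 30 Nov 2032: 1 month at 39 mills → €1,993,000 × 3.9% × 1/12 = €6,477.2500
1 Dec – 31 Dec 2032: 1 month at 50.5 mills → €1,993,000 × 5.05% × 1/12 = €8,387.2083
Total = €32,303.2083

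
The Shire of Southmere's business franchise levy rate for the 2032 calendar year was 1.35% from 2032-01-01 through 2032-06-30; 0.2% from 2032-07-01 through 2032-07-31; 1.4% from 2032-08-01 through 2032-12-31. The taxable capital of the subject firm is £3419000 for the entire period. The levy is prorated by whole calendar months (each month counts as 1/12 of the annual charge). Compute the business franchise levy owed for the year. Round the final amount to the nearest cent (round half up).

2032-01-01 to 2032-06-30: 6 months at 1.35% → £3419000 × 1.35% × 6/12 = £23078.2500
2032-07-01 to 2032-07-31: 1 month at 0.2% → £3419000 × 0.2% × 1/12 = £569.8333
2032-08-01 to 2032-12-31: 5 months at 1.4% → £3419000 × 1.4% × 5/12 = £19944.1667
Total = £43592.2500

£43592.25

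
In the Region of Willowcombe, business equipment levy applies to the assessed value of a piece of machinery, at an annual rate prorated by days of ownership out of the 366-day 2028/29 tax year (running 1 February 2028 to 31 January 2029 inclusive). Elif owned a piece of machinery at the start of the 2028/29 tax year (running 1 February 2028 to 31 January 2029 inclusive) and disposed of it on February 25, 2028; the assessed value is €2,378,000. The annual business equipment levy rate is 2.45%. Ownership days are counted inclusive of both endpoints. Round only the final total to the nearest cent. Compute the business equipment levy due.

€3,979.58

Days held (February 1 – February 25, 2028): 25 out of 366
Tax = €2,378,000 × 2.45% × 25/366 = €3,979.5765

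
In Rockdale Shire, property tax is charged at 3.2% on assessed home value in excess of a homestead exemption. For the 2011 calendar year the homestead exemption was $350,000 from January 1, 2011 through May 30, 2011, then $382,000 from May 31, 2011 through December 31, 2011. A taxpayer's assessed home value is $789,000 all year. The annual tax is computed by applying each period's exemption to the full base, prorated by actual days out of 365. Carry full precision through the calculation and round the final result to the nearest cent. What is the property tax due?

January 1 – May 30, 2011: 150 days, exemption $350,000 → ($789,000 − $350,000) × 3.2% × 150/365 = $5,773.1507
May 31 – December 31, 2011: 215 days, exemption $382,000 → ($789,000 − $382,000) × 3.2% × 215/365 = $7,671.6712
Total = $13,444.8219

$13,444.82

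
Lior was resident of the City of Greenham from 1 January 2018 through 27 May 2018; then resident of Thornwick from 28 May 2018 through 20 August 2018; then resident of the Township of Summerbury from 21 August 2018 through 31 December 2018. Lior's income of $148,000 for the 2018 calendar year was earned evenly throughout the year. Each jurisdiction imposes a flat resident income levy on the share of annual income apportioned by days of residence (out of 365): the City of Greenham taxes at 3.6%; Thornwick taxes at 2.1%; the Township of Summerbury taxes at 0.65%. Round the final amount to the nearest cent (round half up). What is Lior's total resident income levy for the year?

The City of Greenham, 1 January – 27 May 2018: 147 days → $148,000 × 3.6% × 147/365 = $2,145.7973
Thornwick, 28 May – 20 August 2018: 85 days → $148,000 × 2.1% × 85/365 = $723.7808
The Township of Summerbury, 21 August – 31 December 2018: 133 days → $148,000 × 0.65% × 133/365 = $350.5370
Total = $3,220.1151

$3,220.12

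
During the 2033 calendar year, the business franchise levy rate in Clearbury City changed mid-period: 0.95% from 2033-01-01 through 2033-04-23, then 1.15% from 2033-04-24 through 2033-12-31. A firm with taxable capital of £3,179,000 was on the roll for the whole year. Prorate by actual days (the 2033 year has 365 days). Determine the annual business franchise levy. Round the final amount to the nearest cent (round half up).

£34,590.13

2033-01-01 to 2033-04-23: 113 days at 0.95% → £3,179,000 × 0.95% × 113/365 = £9,349.7438
2033-04-24 to 2033-12-31: 252 days at 1.15% → £3,179,000 × 1.15% × 252/365 = £25,240.3890
Total = £34,590.1329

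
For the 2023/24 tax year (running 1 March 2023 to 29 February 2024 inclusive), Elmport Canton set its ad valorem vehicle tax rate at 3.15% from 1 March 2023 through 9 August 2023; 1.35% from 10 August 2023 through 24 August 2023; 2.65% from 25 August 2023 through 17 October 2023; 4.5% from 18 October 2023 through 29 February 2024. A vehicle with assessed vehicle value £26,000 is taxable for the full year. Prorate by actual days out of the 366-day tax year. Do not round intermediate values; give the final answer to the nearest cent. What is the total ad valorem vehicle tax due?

£910.11

1 March – 9 August 2023: 162 days at 3.15% → £26,000 × 3.15% × 162/366 = £362.5082
10 August – 24 August 2023: 15 days at 1.35% → £26,000 × 1.35% × 15/366 = £14.3852
25 August – 17 October 2023: 54 days at 2.65% → £26,000 × 2.65% × 54/366 = £101.6557
18 October 2023 – 29 February 2024: 135 days at 4.5% → £26,000 × 4.5% × 135/366 = £431.5574
Total = £910.1066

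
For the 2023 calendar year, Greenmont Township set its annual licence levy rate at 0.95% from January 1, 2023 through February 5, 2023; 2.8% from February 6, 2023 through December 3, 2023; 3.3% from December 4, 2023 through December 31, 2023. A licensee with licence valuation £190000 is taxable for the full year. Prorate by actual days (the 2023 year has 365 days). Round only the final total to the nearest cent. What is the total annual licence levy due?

£5046.19

January 1 – February 5, 2023: 36 days at 0.95% → £190000 × 0.95% × 36/365 = £178.0274
February 6 – December 3, 2023: 301 days at 2.8% → £190000 × 2.8% × 301/365 = £4387.1781
December 4 – December 31, 2023: 28 days at 3.3% → £190000 × 3.3% × 28/365 = £480.9863
Total = £5046.1918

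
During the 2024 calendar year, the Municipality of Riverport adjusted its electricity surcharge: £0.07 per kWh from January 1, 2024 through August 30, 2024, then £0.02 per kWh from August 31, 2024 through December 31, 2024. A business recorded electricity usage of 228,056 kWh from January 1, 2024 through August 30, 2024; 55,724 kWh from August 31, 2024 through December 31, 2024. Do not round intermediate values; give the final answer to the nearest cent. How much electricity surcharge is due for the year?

£17,078.40

January 1 – August 30, 2024: 228,056 kWh at £0.07/kWh → £15,963.92
August 31 – December 31, 2024: 55,724 kWh at £0.02/kWh → £1,114.48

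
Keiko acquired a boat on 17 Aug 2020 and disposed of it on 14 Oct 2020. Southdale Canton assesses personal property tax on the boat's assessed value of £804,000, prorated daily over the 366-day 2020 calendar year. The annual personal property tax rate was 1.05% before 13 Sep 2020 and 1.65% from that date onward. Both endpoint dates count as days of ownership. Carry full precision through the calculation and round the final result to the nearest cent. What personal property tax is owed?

17 Aug – 12 Sep 2020: 27 days at 1.05% → £804,000 × 1.05% × 27/366 = £622.7705
13 Sep – 14 Oct 2020: 32 days at 1.65% → £804,000 × 1.65% × 32/366 = £1,159.8689
Total = £1,782.6393

£1,782.64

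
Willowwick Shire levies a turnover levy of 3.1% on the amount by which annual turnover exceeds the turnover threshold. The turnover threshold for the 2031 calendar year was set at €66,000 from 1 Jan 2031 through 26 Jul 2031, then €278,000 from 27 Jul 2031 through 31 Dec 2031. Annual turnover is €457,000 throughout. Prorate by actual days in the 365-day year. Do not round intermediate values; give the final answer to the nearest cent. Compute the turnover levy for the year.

€9,276.13

1 Jan – 26 Jul 2031: 207 days, exemption €66,000 → (€457,000 − €66,000) × 3.1% × 207/365 = €6,874.1014
27 Jul – 31 Dec 2031: 158 days, exemption €278,000 → (€457,000 − €278,000) × 3.1% × 158/365 = €2,402.0329
Total = €9,276.1342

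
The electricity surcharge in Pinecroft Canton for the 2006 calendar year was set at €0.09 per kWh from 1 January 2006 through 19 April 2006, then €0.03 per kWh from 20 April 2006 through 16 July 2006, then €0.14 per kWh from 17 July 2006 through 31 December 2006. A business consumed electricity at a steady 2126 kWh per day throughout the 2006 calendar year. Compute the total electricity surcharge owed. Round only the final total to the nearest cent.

1 January – 19 April 2006: 109 days × 2126 kWh/day = 231,734 kWh at €0.09/kWh → €20,856.06
20 April – 16 July 2006: 88 days × 2126 kWh/day = 187,088 kWh at €0.03/kWh → €5,612.64
17 July – 31 December 2006: 168 days × 2126 kWh/day = 357,168 kWh at €0.14/kWh → €50,003.52

€76,472.22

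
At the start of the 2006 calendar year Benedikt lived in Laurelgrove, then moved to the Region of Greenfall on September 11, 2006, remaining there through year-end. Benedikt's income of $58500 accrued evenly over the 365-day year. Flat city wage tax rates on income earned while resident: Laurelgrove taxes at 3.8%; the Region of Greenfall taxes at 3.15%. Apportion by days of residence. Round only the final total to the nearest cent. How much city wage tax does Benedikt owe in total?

Laurelgrove, January 1 – September 10, 2006: 253 days → $58500 × 3.8% × 253/365 = $1540.8740
The Region of Greenfall, September 11 – December 31, 2006: 112 days → $58500 × 3.15% × 112/365 = $565.4466
Total = $2106.3205

$2106.32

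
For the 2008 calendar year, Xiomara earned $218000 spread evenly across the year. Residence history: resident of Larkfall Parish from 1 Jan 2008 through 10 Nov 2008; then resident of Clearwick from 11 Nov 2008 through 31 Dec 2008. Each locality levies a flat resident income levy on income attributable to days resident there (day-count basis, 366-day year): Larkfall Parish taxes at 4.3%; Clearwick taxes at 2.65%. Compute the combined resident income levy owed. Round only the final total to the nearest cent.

Larkfall Parish, 1 Jan – 10 Nov 2008: 315 days → $218000 × 4.3% × 315/366 = $8067.7869
Clearwick, 11 Nov – 31 Dec 2008: 51 days → $218000 × 2.65% × 51/366 = $804.9918
Total = $8872.7787

$8872.78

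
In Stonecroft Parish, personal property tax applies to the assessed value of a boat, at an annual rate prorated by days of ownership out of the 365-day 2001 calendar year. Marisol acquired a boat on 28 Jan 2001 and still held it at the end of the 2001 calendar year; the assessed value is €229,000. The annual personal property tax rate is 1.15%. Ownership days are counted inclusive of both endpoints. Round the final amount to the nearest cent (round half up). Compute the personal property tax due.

€2,438.69

Days held (28 Jan – 31 Dec 2001): 338 out of 365
Tax = €229,000 × 1.15% × 338/365 = €2,438.6932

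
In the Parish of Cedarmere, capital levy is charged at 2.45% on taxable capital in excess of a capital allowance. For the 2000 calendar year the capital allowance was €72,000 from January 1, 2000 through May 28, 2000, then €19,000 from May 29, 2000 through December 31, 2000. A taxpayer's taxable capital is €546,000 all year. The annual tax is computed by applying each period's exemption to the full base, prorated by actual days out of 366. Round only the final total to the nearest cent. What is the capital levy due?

€12,382.88

January 1 – May 28, 2000: 149 days, exemption €72,000 → (€546,000 − €72,000) × 2.45% × 149/366 = €4,727.6967
May 29 – December 31, 2000: 217 days, exemption €19,000 → (€546,000 − €19,000) × 2.45% × 217/366 = €7,655.1790
Total = €12,382.8757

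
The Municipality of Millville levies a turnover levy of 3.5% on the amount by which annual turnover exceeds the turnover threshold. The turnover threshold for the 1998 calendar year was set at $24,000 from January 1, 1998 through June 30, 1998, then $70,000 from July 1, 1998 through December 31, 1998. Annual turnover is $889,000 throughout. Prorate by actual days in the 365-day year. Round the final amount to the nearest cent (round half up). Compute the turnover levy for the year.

$29,463.38

January 1 – June 30, 1998: 181 days, exemption $24,000 → ($889,000 − $24,000) × 3.5% × 181/365 = $15,013.0822
July 1 – December 31, 1998: 184 days, exemption $70,000 → ($889,000 − $70,000) × 3.5% × 184/365 = $14,450.3014
Total = $29,463.3836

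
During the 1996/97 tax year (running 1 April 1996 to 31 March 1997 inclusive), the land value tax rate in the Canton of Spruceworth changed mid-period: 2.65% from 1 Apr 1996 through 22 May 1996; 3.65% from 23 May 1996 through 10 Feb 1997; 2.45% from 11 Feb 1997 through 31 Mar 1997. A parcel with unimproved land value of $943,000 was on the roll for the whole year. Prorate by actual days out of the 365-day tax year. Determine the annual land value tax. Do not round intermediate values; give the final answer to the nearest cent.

$31,556.91

1 Apr – 22 May 1996: 52 days at 2.65% → $943,000 × 2.65% × 52/365 = $3,560.1479
23 May 1996 – 10 Feb 1997: 264 days at 3.65% → $943,000 × 3.65% × 264/365 = $24,895.2000
11 Feb – 31 Mar 1997: 49 days at 2.45% → $943,000 × 2.45% × 49/365 = $3,101.5658
Total = $31,556.9137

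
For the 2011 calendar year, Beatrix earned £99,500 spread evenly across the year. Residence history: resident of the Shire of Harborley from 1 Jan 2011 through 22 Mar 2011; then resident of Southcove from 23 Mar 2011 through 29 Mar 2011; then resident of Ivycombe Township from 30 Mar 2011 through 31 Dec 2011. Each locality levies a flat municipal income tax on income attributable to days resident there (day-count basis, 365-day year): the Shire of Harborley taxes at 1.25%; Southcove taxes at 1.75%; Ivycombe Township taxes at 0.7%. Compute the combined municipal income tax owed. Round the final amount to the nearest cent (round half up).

£837.98

The Shire of Harborley, 1 Jan – 22 Mar 2011: 81 days → £99,500 × 1.25% × 81/365 = £276.0103
Southcove, 23 Mar – 29 Mar 2011: 7 days → £99,500 × 1.75% × 7/365 = £33.3938
Ivycombe Township, 30 Mar – 31 Dec 2011: 277 days → £99,500 × 0.7% × 277/365 = £528.5767
Total = £837.9808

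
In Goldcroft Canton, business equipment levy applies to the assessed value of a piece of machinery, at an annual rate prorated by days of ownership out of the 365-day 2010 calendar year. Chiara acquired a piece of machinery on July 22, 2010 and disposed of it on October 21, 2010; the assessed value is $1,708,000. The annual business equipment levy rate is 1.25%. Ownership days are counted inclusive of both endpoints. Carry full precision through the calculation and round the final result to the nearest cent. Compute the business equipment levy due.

Days held (July 22 – October 21, 2010): 92 out of 365
Tax = $1,708,000 × 1.25% × 92/365 = $5,381.3699

$5,381.37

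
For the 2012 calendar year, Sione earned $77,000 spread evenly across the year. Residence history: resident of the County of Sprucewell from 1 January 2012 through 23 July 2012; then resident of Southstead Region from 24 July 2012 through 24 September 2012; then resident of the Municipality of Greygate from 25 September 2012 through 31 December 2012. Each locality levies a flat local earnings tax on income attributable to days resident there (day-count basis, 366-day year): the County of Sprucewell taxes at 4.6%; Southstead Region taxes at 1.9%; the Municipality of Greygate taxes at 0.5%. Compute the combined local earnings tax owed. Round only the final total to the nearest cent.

$2,338.82

The County of Sprucewell, 1 January – 23 July 2012: 205 days → $77,000 × 4.6% × 205/366 = $1,983.9071
Southstead Region, 24 July – 24 September 2012: 63 days → $77,000 × 1.9% × 63/366 = $251.8279
The Municipality of Greygate, 25 September – 31 December 2012: 98 days → $77,000 × 0.5% × 98/366 = $103.0874
Total = $2,338.8224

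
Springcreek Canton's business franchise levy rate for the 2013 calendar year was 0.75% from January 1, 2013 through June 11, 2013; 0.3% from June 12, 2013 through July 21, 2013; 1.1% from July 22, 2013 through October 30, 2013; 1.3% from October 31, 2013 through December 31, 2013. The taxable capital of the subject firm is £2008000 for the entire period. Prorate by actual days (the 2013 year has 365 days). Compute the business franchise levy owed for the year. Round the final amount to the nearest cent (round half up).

January 1 – June 11, 2013: 162 days at 0.75% → £2008000 × 0.75% × 162/365 = £6684.1644
June 12 – July 21, 2013: 40 days at 0.3% → £2008000 × 0.3% × 40/365 = £660.1644
July 22 – October 30, 2013: 101 days at 1.1% → £2008000 × 1.1% × 101/365 = £6112.0219
October 31 – December 31, 2013: 62 days at 1.3% → £2008000 × 1.3% × 62/365 = £4434.1041
Total = £17890.4548

£17890.45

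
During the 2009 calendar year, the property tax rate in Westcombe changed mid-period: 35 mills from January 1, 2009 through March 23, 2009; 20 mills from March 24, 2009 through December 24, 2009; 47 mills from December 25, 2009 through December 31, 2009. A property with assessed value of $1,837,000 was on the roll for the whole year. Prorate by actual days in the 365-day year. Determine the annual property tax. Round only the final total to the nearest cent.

$43,881.65

January 1 – March 23, 2009: 82 days at 35 mills → $1,837,000 × 3.5% × 82/365 = $14,444.3562
March 24 – December 24, 2009: 276 days at 20 mills → $1,837,000 × 2% × 276/365 = $27,781.4795
December 25 – December 31, 2009: 7 days at 47 mills → $1,837,000 × 4.7% × 7/365 = $1,655.8164
Total = $43,881.6521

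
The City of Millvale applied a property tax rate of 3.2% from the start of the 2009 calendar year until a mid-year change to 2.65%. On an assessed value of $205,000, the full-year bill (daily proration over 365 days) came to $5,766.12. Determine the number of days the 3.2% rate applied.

Let d = days at the first rate; then 365 − d days at the second rate.
$205,000 × [3.2%·d + 2.65%·(365−d)] / 365 = $5,766.12
Solving gives d = 108, so the new rate took effect on 19 Apr 2009.

108 days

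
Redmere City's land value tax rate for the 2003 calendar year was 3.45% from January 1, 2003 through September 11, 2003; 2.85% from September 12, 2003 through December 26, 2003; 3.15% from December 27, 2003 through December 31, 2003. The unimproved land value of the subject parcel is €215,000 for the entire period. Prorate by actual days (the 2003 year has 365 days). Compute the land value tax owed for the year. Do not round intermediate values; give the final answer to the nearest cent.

January 1 – September 11, 2003: 254 days at 3.45% → €215,000 × 3.45% × 254/365 = €5,161.7671
September 12 – December 26, 2003: 106 days at 2.85% → €215,000 × 2.85% × 106/365 = €1,779.4932
December 27 – December 31, 2003: 5 days at 3.15% → €215,000 × 3.15% × 5/365 = €92.7740
Total = €7,034.0342

€7,034.03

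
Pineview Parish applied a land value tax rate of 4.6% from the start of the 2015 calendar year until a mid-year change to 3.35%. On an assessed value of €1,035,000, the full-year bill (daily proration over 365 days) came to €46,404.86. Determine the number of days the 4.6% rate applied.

331 days

Let d = days at the first rate; then 365 − d days at the second rate.
€1,035,000 × [4.6%·d + 3.35%·(365−d)] / 365 = €46,404.86
Solving gives d = 331, so the new rate took effect on 28 November 2015.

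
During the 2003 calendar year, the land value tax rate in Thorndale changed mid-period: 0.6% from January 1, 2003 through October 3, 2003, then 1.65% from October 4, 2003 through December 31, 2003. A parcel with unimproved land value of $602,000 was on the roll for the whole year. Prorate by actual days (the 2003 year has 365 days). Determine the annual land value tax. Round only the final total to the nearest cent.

January 1 – October 3, 2003: 276 days at 0.6% → $602,000 × 0.6% × 276/365 = $2,731.2658
October 4 – December 31, 2003: 89 days at 1.65% → $602,000 × 1.65% × 89/365 = $2,422.0192
Total = $5,153.2849

$5,153.28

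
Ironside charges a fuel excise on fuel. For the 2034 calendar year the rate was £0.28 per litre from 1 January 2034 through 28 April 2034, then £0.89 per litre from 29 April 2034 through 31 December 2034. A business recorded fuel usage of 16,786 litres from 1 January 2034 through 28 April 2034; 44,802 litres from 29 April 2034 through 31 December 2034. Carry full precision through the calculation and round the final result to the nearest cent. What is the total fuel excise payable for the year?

1 January – 28 April 2034: 16,786 litres at £0.28/litre → £4,700.08
29 April – 31 December 2034: 44,802 litres at £0.89/litre → £39,873.78

£44,573.86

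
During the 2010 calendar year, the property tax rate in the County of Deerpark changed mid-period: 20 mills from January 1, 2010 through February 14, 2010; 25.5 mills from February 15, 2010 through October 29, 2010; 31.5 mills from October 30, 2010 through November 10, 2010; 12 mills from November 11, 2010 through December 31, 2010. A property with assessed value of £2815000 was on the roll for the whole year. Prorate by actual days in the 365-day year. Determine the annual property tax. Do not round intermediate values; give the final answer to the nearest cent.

January 1 – February 14, 2010: 45 days at 20 mills → £2815000 × 2% × 45/365 = £6941.0959
February 15 – October 29, 2010: 257 days at 25.5 mills → £2815000 × 2.55% × 257/365 = £50542.7466
October 30 – November 10, 2010: 12 days at 31.5 mills → £2815000 × 3.15% × 12/365 = £2915.2603
November 11 – December 31, 2010: 51 days at 12 mills → £2815000 × 1.2% × 51/365 = £4719.9452
Total = £65119.0479

£65119.05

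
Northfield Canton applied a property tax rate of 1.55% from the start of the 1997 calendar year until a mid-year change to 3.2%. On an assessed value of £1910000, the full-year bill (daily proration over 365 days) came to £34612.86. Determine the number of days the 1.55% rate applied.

307 days

Let d = days at the first rate; then 365 − d days at the second rate.
£1910000 × [1.55%·d + 3.2%·(365−d)] / 365 = £34612.86
Solving gives d = 307, so the new rate took effect on November 4, 1997.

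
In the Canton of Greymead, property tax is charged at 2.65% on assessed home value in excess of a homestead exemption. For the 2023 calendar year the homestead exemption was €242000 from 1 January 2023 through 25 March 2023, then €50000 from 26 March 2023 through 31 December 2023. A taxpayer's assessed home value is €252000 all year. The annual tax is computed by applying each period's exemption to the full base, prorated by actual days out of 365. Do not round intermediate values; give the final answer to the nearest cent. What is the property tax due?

€4182.06

1 January – 25 March 2023: 84 days, exemption €242000 → (€252000 − €242000) × 2.65% × 84/365 = €60.9863
26 March – 31 December 2023: 281 days, exemption €50000 → (€252000 − €50000) × 2.65% × 281/365 = €4121.0767
Total = €4182.0630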